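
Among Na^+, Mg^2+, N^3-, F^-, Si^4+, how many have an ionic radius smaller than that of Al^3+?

1

Isoelectronic series (10 e⁻ each). Size is set by nuclear charge: more protons means a smaller ion. Si^4+ (Z=14), Al^3+ (Z=13), Mg^2+ (Z=12), Na^+ (Z=11), F^- (Z=9), N^3- (Z=7).
Overall: Si^4+ < Al^3+ < Mg^2+ < Na^+ < F^- < N^3-. Al^3+ has 1 below it and 4 above. That's 1.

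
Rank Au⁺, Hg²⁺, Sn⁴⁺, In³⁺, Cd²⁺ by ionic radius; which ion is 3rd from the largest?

Cd²⁺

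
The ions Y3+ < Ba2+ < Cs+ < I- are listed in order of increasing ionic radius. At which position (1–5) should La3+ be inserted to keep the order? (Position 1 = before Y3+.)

Y3+ (Z=39, 36 e⁻), La3+ (Z=57, 54 e⁻), Ba2+ (Z=56, 54 e⁻), Cs+ (Z=55, 54 e⁻), I- (Z=53, 54 e⁻). Y3+ < La3+ (same group, 1 shell fewer); La3+ < Ba2+ (isoelectronic, higher Z=57 is smaller); Ba2+ < Cs+ (isoelectronic, higher Z=56 is smaller); Cs+ < I- (both 54 e⁻, Z=55>53).
The complete sequence is Y3+ < La3+ < Ba2+ < Cs+ < I-. La3+ sits at position 2.

2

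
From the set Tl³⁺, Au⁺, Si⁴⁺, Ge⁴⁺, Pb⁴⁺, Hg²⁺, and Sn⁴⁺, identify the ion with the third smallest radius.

Tabulating Z and e⁻: Si⁴⁺ has 10 e⁻ (Z=14), Ge⁴⁺ has 28 e⁻ (Z=32), Sn⁴⁺ has 46 e⁻ (Z=50), Pb⁴⁺ has 78 e⁻ (Z=82), Tl³⁺ has 78 e⁻ (Z=81), Hg²⁺ has 78 e⁻ (Z=80), Au⁺ has 78 e⁻ (Z=79). Si⁴⁺ < Ge⁴⁺ (same group, period 3 vs 4); Ge⁴⁺ < Sn⁴⁺ (same group, period 4 vs 5); Sn⁴⁺ < Pb⁴⁺ (same group, period 5 vs 6); Pb⁴⁺ < Tl³⁺ (isoelectronic, higher Z=82 is smaller); Tl³⁺ < Hg²⁺ (isoelectronic, higher Z=81 is smaller); Hg²⁺ < Au⁺ (both 78 e⁻, Z=80>79).
Ordering: Si⁴⁺ < Ge⁴⁺ < Sn⁴⁺ < Pb⁴⁺ < Tl³⁺ < Hg²⁺ < Au⁺. The third smallest is Sn⁴⁺.

Sn⁴⁺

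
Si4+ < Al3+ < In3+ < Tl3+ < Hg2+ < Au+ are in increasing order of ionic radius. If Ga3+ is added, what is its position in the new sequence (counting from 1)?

3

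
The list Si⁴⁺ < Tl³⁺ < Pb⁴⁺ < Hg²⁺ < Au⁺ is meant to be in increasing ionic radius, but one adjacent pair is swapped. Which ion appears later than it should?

Check each adjacent pair. Tl³⁺ and Pb⁴⁺ are reversed: both have 78 electrons but Z(Pb)=82 > Z(Tl)=81, so Pb⁴⁺ should be the smaller of the two. No other neighbouring pair contradicts the periodic trends, so Pb⁴⁺ is the ion listed too late.

Pb⁴⁺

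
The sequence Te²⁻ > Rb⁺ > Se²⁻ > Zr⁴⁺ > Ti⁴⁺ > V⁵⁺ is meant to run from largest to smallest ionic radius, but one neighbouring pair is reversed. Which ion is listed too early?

Check each adjacent pair. Rb⁺ and Se²⁻ are reversed: both have 36 electrons but Z(Rb)=37 > Z(Se)=34, so Rb⁺ should be the smaller of the two. No other neighbouring pair contradicts the periodic trends, so Rb⁺ is the ion listed too early.

Rb⁺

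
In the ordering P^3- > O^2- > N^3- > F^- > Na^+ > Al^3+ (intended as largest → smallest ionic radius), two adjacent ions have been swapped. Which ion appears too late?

N^3-

The pair O^2-, N^3- is the wrong way round — O^2- and N^3- share 10 electrons; the higher nuclear charge on O (Z=8) contracts it more, so O^2- < N^3-. All other adjacent pairs agree with periodic trends, so N^3- is the misplaced ion.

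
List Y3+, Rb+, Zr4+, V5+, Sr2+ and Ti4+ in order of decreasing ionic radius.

Rb+ > Sr2+ > Y3+ > Zr4+ > Ti4+ > V5+

Tabulating Z and e⁻: V5+ (Z=23, 18 e⁻), Ti4+ (Z=22, 18 e⁻), Zr4+ (Z=40, 36 e⁻), Y3+ (Z=39, 36 e⁻), Sr2+ (Z=38, 36 e⁻), Rb+ (Z=37, 36 e⁻). V5+ < Ti4+ (both 18 e⁻, Z=23>22); Ti4+ < Zr4+ (same group, period 4 vs 5); Zr4+ < Y3+ (both 36 e⁻, Z=40>39); Y3+ < Sr2+ (both 36 e⁻, Z=39>38); Sr2+ < Rb+ (isoelectronic, higher Z=38 is smaller).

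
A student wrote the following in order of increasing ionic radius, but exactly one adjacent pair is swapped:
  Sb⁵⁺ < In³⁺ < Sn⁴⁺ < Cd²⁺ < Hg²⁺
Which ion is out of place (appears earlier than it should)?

Compare adjacent ions: they are isoelectronic (46 e⁻) and Sn has more protons than In (50 vs 49), making Sn⁴⁺ smaller — yet in this increasing list In³⁺ sits before Sn⁴⁺. Nothing else is reversed, so In³⁺ should move one place to the right.

In³⁺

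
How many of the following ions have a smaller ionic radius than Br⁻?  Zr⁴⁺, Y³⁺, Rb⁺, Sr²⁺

4

These species are isoelectronic with 36 electrons. The only difference is the number of protons: Zr⁴⁺ (Z=40), Y³⁺ (Z=39), Sr²⁺ (Z=38), Rb⁺ (Z=37), Br⁻ (Z=35). The strongest nuclear pull (Zr⁴⁺) gives the smallest ion.
Relative to Br⁻, the ions that are smaller are Zr⁴⁺, Y³⁺, Sr²⁺, Rb⁺. Count: 4.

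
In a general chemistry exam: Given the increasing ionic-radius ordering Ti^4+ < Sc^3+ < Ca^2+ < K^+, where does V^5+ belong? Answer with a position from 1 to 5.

All of these have 18 electrons (isoelectronic). With the same electron cloud, the ion with the most protons pulls it in tightest. Nuclear charges: V^5+ (Z=23), Ti^4+ (Z=22), Sc^3+ (Z=21), Ca^2+ (Z=20), K^+ (Z=19). Highest Z is smallest.
The complete sequence is V^5+ < Ti^4+ < Sc^3+ < Ca^2+ < K^+. V^5+ sits at position 1.

1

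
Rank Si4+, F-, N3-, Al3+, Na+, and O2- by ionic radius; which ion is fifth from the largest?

Al3+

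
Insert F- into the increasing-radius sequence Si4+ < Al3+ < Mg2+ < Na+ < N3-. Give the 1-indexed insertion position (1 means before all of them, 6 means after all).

5

These species are isoelectronic with 10 electrons. The only difference is the number of protons: Si4+ (Z=14), Al3+ (Z=13), Mg2+ (Z=12), Na+ (Z=11), F- (Z=9), N3- (Z=7). The strongest nuclear pull (Si4+) gives the smallest ion.
The complete sequence is Si4+ < Al3+ < Mg2+ < Na+ < F- < N3-. F- sits at position 5.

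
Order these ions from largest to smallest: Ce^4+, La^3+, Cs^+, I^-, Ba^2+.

I^- > Cs^+ > Ba^2+ > La^3+ > Ce^4+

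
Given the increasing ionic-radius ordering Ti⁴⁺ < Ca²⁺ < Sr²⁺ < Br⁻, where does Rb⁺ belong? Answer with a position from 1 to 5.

4

Electron counts and nuclear charges: Ti⁴⁺ (Z=22, 18 e⁻), Ca²⁺ (Z=20, 18 e⁻), Sr²⁺ (Z=38, 36 e⁻), Rb⁺ (Z=37, 36 e⁻), Br⁻ (Z=35, 36 e⁻). Ti⁴⁺ < Ca²⁺ (isoelectronic, higher Z=22 is smaller); Ca²⁺ < Sr²⁺ (same group, 1 shell fewer); Sr²⁺ < Rb⁺ (isoelectronic, higher Z=38 is smaller); Rb⁺ < Br⁻ (isoelectronic, higher Z=37 is smaller).
With Rb⁺ included the full order is Ti⁴⁺ < Ca²⁺ < Sr²⁺ < Rb⁺ < Br⁻, so it takes position 4.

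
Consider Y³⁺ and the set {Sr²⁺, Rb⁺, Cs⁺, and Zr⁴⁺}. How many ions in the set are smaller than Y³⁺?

1

Tabulating Z and e⁻: Zr⁴⁺ has 36 e⁻ (Z=40), Y³⁺ has 36 e⁻ (Z=39), Sr²⁺ has 36 e⁻ (Z=38), Rb⁺ has 36 e⁻ (Z=37), Cs⁺ has 54 e⁻ (Z=55). Zr⁴⁺ < Y³⁺ (both 36 e⁻, Z=40>39); Y³⁺ < Sr²⁺ (isoelectronic, higher Z=39 is smaller); Sr²⁺ < Rb⁺ (isoelectronic, higher Z=38 is smaller); Rb⁺ < Cs⁺ (same group, period 5 vs 6).
Placing each against Y³⁺: smaller — Zr⁴⁺; larger — Sr²⁺, Rb⁺, Cs⁺. Count: 1.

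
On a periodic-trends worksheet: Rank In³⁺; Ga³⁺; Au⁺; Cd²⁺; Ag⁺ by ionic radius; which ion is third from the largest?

Cd²⁺

First list Z and electron count for each: Ga³⁺ has 28 e⁻ (Z=31), In³⁺ has 46 e⁻ (Z=49), Cd²⁺ has 46 e⁻ (Z=48), Ag⁺ has 46 e⁻ (Z=47), Au⁺ has 78 e⁻ (Z=79). Ga³⁺ < In³⁺ (same group, period 4 vs 5); In³⁺ < Cd²⁺ (both 46 e⁻, Z=49>48); Cd²⁺ < Ag⁺ (isoelectronic, higher Z=48 is smaller); Ag⁺ < Au⁺ (same group, period 5 vs 6).
Ordering: Ga³⁺ < In³⁺ < Cd²⁺ < Ag⁺ < Au⁺. The third largest is Cd²⁺.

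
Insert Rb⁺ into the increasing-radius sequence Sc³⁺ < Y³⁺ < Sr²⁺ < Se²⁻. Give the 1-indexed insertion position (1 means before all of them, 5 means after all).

Electron counts and nuclear charges: Sc³⁺ has 18 e⁻ (Z=21), Y³⁺ has 36 e⁻ (Z=39), Sr²⁺ has 36 e⁻ (Z=38), Rb⁺ has 36 e⁻ (Z=37), Se²⁻ has 36 e⁻ (Z=34). Sc³⁺ < Y³⁺ (same group, period 4 vs 5); Y³⁺ < Sr²⁺ (isoelectronic, higher Z=39 is smaller); Sr²⁺ < Rb⁺ (both 36 e⁻, Z=38>37); Rb⁺ < Se²⁻ (both 36 e⁻, Z=37>34).
Merged order: Sc³⁺ < Y³⁺ < Sr²⁺ < Rb⁺ < Se²⁻ — Rb⁺ is number 4.

4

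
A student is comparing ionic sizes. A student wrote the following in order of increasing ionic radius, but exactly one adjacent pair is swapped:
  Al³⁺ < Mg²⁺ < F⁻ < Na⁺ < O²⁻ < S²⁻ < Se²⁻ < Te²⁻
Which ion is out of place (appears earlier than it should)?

Check each adjacent pair. F⁻ and Na⁺ are reversed: Na⁺ and F⁻ share 10 electrons; the higher nuclear charge on Na (Z=11) contracts it more, so Na⁺ < F⁻. No other neighbouring pair contradicts the periodic trends, so F⁻ is the ion listed too early.

F⁻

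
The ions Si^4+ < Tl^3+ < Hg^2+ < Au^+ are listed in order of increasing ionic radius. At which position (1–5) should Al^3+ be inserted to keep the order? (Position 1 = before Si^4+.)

2

Work out protons and electrons: Si^4+ (Z=14, 10 e⁻), Al^3+ (Z=13, 10 e⁻), Tl^3+ (Z=81, 78 e⁻), Hg^2+ (Z=80, 78 e⁻), Au^+ (Z=79, 78 e⁻). Si^4+ < Al^3+ (isoelectronic, higher Z=14 is smaller); Al^3+ < Tl^3+ (same group, 3 shells fewer); Tl^3+ < Hg^2+ (isoelectronic, higher Z=81 is smaller); Hg^2+ < Au^+ (both 78 e⁻, Z=80>79).
The complete sequence is Si^4+ < Al^3+ < Tl^3+ < Hg^2+ < Au^+. Al^3+ sits at position 2.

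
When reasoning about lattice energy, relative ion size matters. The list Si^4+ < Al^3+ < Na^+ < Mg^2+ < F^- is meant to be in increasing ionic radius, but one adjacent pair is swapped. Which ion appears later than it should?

The pair Na^+, Mg^2+ is the wrong way round — they are isoelectronic (10 e⁻) and Mg has more protons than Na (12 vs 11), making Mg^2+ smaller. All other adjacent pairs agree with periodic trends, so Mg^2+ is the misplaced ion.

Mg^2+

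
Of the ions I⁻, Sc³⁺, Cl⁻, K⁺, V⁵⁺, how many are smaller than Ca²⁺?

2

V⁵⁺ (Z=23, 18 e⁻), Sc³⁺ (Z=21, 18 e⁻), Ca²⁺ (Z=20, 18 e⁻), K⁺ (Z=19, 18 e⁻), Cl⁻ (Z=17, 18 e⁻), I⁻ (Z=53, 54 e⁻). V⁵⁺ < Sc³⁺ (isoelectronic, higher Z=23 is smaller); Sc³⁺ < Ca²⁺ (isoelectronic, higher Z=21 is smaller); Ca²⁺ < K⁺ (isoelectronic, higher Z=20 is smaller); K⁺ < Cl⁻ (isoelectronic, higher Z=19 is smaller); Cl⁻ < I⁻ (same group, 2 shells fewer).
Ordering all of them (including Ca²⁺) by radius gives V⁵⁺ < Sc³⁺ < Ca²⁺ < K⁺ < Cl⁻ < I⁻. That's 2.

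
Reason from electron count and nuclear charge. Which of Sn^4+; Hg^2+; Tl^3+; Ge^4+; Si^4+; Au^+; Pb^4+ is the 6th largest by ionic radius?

First list Z and electron count for each: Si^4+ has 10 e⁻ (Z=14), Ge^4+ has 28 e⁻ (Z=32), Sn^4+ has 46 e⁻ (Z=50), Pb^4+ has 78 e⁻ (Z=82), Tl^3+ has 78 e⁻ (Z=81), Hg^2+ has 78 e⁻ (Z=80), Au^+ has 78 e⁻ (Z=79). Si^4+ < Ge^4+ (same group, 1 shell fewer); Ge^4+ < Sn^4+ (same group, 1 shell fewer); Sn^4+ < Pb^4+ (same group, 1 shell fewer); Pb^4+ < Tl^3+ (isoelectronic, higher Z=82 is smaller); Tl^3+ < Hg^2+ (isoelectronic, higher Z=81 is smaller); Hg^2+ < Au^+ (both 78 e⁻, Z=80>79).
That gives Si^4+ < Ge^4+ < Sn^4+ < Pb^4+ < Tl^3+ < Hg^2+ < Au^+. From the largest end, number 6 is Ge^4+.

Ge^4+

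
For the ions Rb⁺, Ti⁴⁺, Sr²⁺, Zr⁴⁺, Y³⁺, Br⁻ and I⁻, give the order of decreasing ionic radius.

I⁻ > Br⁻ > Rb⁺ > Sr²⁺ > Y³⁺ > Zr⁴⁺ > Ti⁴⁺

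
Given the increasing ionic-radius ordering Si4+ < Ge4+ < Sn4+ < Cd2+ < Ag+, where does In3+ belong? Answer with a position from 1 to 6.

4

First list Z and electron count for each: Si4+: 10 e⁻, Z=14, Ge4+: 28 e⁻, Z=32, Sn4+: 46 e⁻, Z=50, In3+: 46 e⁻, Z=49, Cd2+: 46 e⁻, Z=48, Ag+: 46 e⁻, Z=47. Si4+ < Ge4+ (same group, period 3 vs 4); Ge4+ < Sn4+ (same group, period 4 vs 5); Sn4+ < In3+ (both 46 e⁻, Z=50>49); In3+ < Cd2+ (both 46 e⁻, Z=49>48); Cd2+ < Ag+ (isoelectronic, higher Z=48 is smaller).
Merged order: Si4+ < Ge4+ < Sn4+ < In3+ < Cd2+ < Ag+ — In3+ is number 4.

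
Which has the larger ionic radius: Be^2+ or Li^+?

These species are isoelectronic with 2 electrons. The only difference is the number of protons: Be^2+ (Z=4), Li^+ (Z=3). The strongest nuclear pull (Be^2+) gives the smallest ion.

Li^+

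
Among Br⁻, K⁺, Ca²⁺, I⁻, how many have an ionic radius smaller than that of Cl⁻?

Tabulating Z and e⁻: Ca²⁺: 18 e⁻, Z=20, K⁺: 18 e⁻, Z=19, Cl⁻: 18 e⁻, Z=17, Br⁻: 36 e⁻, Z=35, I⁻: 54 e⁻, Z=53. Ca²⁺ < K⁺ (isoelectronic, higher Z=20 is smaller); K⁺ < Cl⁻ (both 18 e⁻, Z=19>17); Cl⁻ < Br⁻ (same group, 1 shell fewer); Br⁻ < I⁻ (same group, period 4 vs 5).
Overall: Ca²⁺ < K⁺ < Cl⁻ < Br⁻ < I⁻. Cl⁻ has 2 below it and 2 above. That's 2.

2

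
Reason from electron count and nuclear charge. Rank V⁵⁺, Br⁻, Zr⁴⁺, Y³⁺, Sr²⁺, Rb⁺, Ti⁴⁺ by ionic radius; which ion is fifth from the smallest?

Sr²⁺

Tabulating Z and e⁻: V⁵⁺ (Z=23, 18 e⁻), Ti⁴⁺ (Z=22, 18 e⁻), Zr⁴⁺ (Z=40, 36 e⁻), Y³⁺ (Z=39, 36 e⁻), Sr²⁺ (Z=38, 36 e⁻), Rb⁺ (Z=37, 36 e⁻), Br⁻ (Z=35, 36 e⁻). V⁵⁺ < Ti⁴⁺ (isoelectronic, higher Z=23 is smaller); Ti⁴⁺ < Zr⁴⁺ (same group, period 4 vs 5); Zr⁴⁺ < Y³⁺ (both 36 e⁻, Z=40>39); Y³⁺ < Sr²⁺ (both 36 e⁻, Z=39>38); Sr²⁺ < Rb⁺ (isoelectronic, higher Z=38 is smaller); Rb⁺ < Br⁻ (both 36 e⁻, Z=37>35).
So the order is V⁵⁺ < Ti⁴⁺ < Zr⁴⁺ < Y³⁺ < Sr²⁺ < Rb⁺ < Br⁻; the 5th-smallest ion is Sr²⁺.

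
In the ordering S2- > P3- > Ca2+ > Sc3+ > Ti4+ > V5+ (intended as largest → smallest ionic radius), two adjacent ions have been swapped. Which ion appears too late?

Compare adjacent ions: S2- and P3- share 18 electrons; the higher nuclear charge on S (Z=16) contracts it more, so S2- < P3- — yet in this decreasing list S2- sits before P3-. Nothing else is reversed, so P3- should move one place to the left.

P3-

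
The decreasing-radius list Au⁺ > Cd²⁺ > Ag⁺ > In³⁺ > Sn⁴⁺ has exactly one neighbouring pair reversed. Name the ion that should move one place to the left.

Ag⁺

Scanning neighbour by neighbour, only Cd²⁺/Ag⁺ violates a trend: both have 46 electrons but Z(Cd)=48 > Z(Ag)=47, so Cd²⁺ should be the smaller of the two. That makes Ag⁺ the one sitting a position late relative to where it belongs.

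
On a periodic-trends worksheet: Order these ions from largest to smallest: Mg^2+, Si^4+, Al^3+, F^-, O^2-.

O^2- > F^- > Mg^2+ > Al^3+ > Si^4+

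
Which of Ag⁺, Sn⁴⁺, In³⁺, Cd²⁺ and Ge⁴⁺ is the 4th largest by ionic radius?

Tabulating Z and e⁻: Ge⁴⁺: 28 e⁻, Z=32, Sn⁴⁺: 46 e⁻, Z=50, In³⁺: 46 e⁻, Z=49, Cd²⁺: 46 e⁻, Z=48, Ag⁺: 46 e⁻, Z=47. Ge⁴⁺ < Sn⁴⁺ (same group, 1 shell fewer); Sn⁴⁺ < In³⁺ (both 46 e⁻, Z=50>49); In³⁺ < Cd²⁺ (both 46 e⁻, Z=49>48); Cd²⁺ < Ag⁺ (both 46 e⁻, Z=48>47).
That gives Ge⁴⁺ < Sn⁴⁺ < In³⁺ < Cd²⁺ < Ag⁺. From the largest end, number 4 is Sn⁴⁺.

Sn⁴⁺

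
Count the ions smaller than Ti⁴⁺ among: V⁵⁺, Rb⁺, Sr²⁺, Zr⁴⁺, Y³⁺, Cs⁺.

1

V⁵⁺ (Z=23, 18 e⁻), Ti⁴⁺ (Z=22, 18 e⁻), Zr⁴⁺ (Z=40, 36 e⁻), Y³⁺ (Z=39, 36 e⁻), Sr²⁺ (Z=38, 36 e⁻), Rb⁺ (Z=37, 36 e⁻), Cs⁺ (Z=55, 54 e⁻). V⁵⁺ < Ti⁴⁺ (both 18 e⁻, Z=23>22); Ti⁴⁺ < Zr⁴⁺ (same group, 1 shell fewer); Zr⁴⁺ < Y³⁺ (isoelectronic, higher Z=40 is smaller); Y³⁺ < Sr²⁺ (both 36 e⁻, Z=39>38); Sr²⁺ < Rb⁺ (isoelectronic, higher Z=38 is smaller); Rb⁺ < Cs⁺ (same group, 1 shell fewer).
Ordering all of them (including Ti⁴⁺) by radius gives V⁵⁺ < Ti⁴⁺ < Zr⁴⁺ < Y³⁺ < Sr²⁺ < Rb⁺ < Cs⁺. That's 1.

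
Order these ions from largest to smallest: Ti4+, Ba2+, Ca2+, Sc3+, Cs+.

Cs+ > Ba2+ > Ca2+ > Sc3+ > Ti4+

Electron counts and nuclear charges: Ti4+ has 18 e⁻ (Z=22), Sc3+ has 18 e⁻ (Z=21), Ca2+ has 18 e⁻ (Z=20), Ba2+ has 54 e⁻ (Z=56), Cs+ has 54 e⁻ (Z=55). Ti4+ < Sc3+ (isoelectronic, higher Z=22 is smaller); Sc3+ < Ca2+ (both 18 e⁻, Z=21>20); Ca2+ < Ba2+ (same group, 2 shells fewer); Ba2+ < Cs+ (isoelectronic, higher Z=56 is smaller).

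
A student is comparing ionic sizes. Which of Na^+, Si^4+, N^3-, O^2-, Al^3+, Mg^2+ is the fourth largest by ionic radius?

All of these have 10 electrons (isoelectronic). With the same electron cloud, the ion with the most protons pulls it in tightest. Nuclear charges: Si^4+ (Z=14), Al^3+ (Z=13), Mg^2+ (Z=12), Na^+ (Z=11), O^2- (Z=8), N^3- (Z=7). Highest Z is smallest.
So the order is Si^4+ < Al^3+ < Mg^2+ < Na^+ < O^2- < N^3-; the 4th-largest ion is Mg^2+.

Mg^2+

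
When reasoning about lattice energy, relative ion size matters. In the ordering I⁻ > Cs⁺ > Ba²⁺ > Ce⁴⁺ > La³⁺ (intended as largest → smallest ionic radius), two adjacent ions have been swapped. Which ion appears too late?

La³⁺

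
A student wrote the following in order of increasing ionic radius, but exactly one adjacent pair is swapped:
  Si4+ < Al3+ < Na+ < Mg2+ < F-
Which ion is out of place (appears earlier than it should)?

Na+

Compare adjacent ions: both have 10 electrons but Z(Mg)=12 > Z(Na)=11, so Mg2+ should be the smaller of the two — yet in this increasing list Na+ sits before Mg2+. Nothing else is reversed, so Na+ should move one place to the right.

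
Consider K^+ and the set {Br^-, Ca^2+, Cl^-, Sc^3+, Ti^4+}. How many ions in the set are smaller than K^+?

3

First list Z and electron count for each: Ti^4+ has 18 e⁻ (Z=22), Sc^3+ has 18 e⁻ (Z=21), Ca^2+ has 18 e⁻ (Z=20), K^+ has 18 e⁻ (Z=19), Cl^- has 18 e⁻ (Z=17), Br^- has 36 e⁻ (Z=35). Ti^4+ < Sc^3+ (isoelectronic, higher Z=22 is smaller); Sc^3+ < Ca^2+ (isoelectronic, higher Z=21 is smaller); Ca^2+ < K^+ (isoelectronic, higher Z=20 is smaller); K^+ < Cl^- (both 18 e⁻, Z=19>17); Cl^- < Br^- (same group, period 3 vs 4).
Ordering all of them (including K^+) by radius gives Ti^4+ < Sc^3+ < Ca^2+ < K^+ < Cl^- < Br^-. That's 3.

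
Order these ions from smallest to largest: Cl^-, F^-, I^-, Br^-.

These ions sit in one column with identical charge. Each step down the periodic table adds a principal shell, increasing the radius.

F^- < Cl^- < Br^- < I^-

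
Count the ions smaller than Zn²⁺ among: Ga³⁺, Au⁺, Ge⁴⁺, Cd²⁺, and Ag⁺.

Electron counts and nuclear charges: Ge⁴⁺ (Z=32, 28 e⁻), Ga³⁺ (Z=31, 28 e⁻), Zn²⁺ (Z=30, 28 e⁻), Cd²⁺ (Z=48, 46 e⁻), Ag⁺ (Z=47, 46 e⁻), Au⁺ (Z=79, 78 e⁻). Ge⁴⁺ < Ga³⁺ (isoelectronic, higher Z=32 is smaller); Ga³⁺ < Zn²⁺ (isoelectronic, higher Z=31 is smaller); Zn²⁺ < Cd²⁺ (same group, period 4 vs 5); Cd²⁺ < Ag⁺ (isoelectronic, higher Z=48 is smaller); Ag⁺ < Au⁺ (same group, 1 shell fewer).
Relative to Zn²⁺, the ions that are smaller are Ge⁴⁺, Ga³⁺. That's 2.

2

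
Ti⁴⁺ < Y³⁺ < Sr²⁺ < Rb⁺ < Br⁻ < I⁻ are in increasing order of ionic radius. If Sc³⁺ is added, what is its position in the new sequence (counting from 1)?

2

Ti⁴⁺: 18 e⁻, Z=22, Sc³⁺: 18 e⁻, Z=21, Y³⁺: 36 e⁻, Z=39, Sr²⁺: 36 e⁻, Z=38, Rb⁺: 36 e⁻, Z=37, Br⁻: 36 e⁻, Z=35, I⁻: 54 e⁻, Z=53. Ti⁴⁺ < Sc³⁺ (both 18 e⁻, Z=22>21); Sc³⁺ < Y³⁺ (same group, period 4 vs 5); Y³⁺ < Sr²⁺ (both 36 e⁻, Z=39>38); Sr²⁺ < Rb⁺ (both 36 e⁻, Z=38>37); Rb⁺ < Br⁻ (isoelectronic, higher Z=37 is smaller); Br⁻ < I⁻ (same group, 1 shell fewer).
With Sc³⁺ included the full order is Ti⁴⁺ < Sc³⁺ < Y³⁺ < Sr²⁺ < Rb⁺ < Br⁻ < I⁻, so it takes position 2.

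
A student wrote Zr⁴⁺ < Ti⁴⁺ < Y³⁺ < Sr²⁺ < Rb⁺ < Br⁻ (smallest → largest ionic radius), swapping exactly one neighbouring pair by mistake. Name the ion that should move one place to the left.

Compare adjacent ions: both in group 4 with the same charge; Ti⁴⁺ (period 4) has the smaller radius — yet in this increasing list Zr⁴⁺ sits before Ti⁴⁺. Nothing else is reversed, so Ti⁴⁺ should move one place to the left.

Ti⁴⁺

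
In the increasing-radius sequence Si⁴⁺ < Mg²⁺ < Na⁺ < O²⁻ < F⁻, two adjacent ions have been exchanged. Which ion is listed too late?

F⁻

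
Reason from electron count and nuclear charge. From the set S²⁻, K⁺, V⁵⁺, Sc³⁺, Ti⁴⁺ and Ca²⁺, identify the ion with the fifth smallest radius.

K⁺

All of these have 18 electrons (isoelectronic). With the same electron cloud, the ion with the most protons pulls it in tightest. Nuclear charges: V⁵⁺ (Z=23), Ti⁴⁺ (Z=22), Sc³⁺ (Z=21), Ca²⁺ (Z=20), K⁺ (Z=19), S²⁻ (Z=16). Highest Z is smallest.
Full ascending order: V⁵⁺ < Ti⁴⁺ < Sc³⁺ < Ca²⁺ < K⁺ < S²⁻. Counting from the smallest, position 5 is K⁺.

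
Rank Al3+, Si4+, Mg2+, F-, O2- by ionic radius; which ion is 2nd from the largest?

All of these have 10 electrons (isoelectronic). With the same electron cloud, the ion with the most protons pulls it in tightest. Nuclear charges: Si4+ (Z=14), Al3+ (Z=13), Mg2+ (Z=12), F- (Z=9), O2- (Z=8). Highest Z is smallest.
Full ascending order: Si4+ < Al3+ < Mg2+ < F- < O2-. Counting from the largest, position 2 is F-.

F-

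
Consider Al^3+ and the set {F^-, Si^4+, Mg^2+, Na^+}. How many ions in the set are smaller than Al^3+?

Each ion has 10 electrons. The ranking follows nuclear charge in reverse — greater Z gives a smaller radius. Si^4+ (Z=14), Al^3+ (Z=13), Mg^2+ (Z=12), Na^+ (Z=11), F^- (Z=9).
Ordering all of them (including Al^3+) by radius gives Si^4+ < Al^3+ < Mg^2+ < Na^+ < F^-. Count: 1.

1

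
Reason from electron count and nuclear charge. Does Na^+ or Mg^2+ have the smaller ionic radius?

Mg^2+

Isoelectronic series (10 e⁻ each). Size is set by nuclear charge: more protons means a smaller ion. Mg^2+ (Z=12), Na^+ (Z=11).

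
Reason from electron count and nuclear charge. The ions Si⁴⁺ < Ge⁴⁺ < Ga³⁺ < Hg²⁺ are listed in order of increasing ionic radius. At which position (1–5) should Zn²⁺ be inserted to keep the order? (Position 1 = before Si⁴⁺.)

Tabulating Z and e⁻: Si⁴⁺: 10 e⁻, Z=14, Ge⁴⁺: 28 e⁻, Z=32, Ga³⁺: 28 e⁻, Z=31, Zn²⁺: 28 e⁻, Z=30, Hg²⁺: 78 e⁻, Z=80. Si⁴⁺ < Ge⁴⁺ (same group, 1 shell fewer); Ge⁴⁺ < Ga³⁺ (isoelectronic, higher Z=32 is smaller); Ga³⁺ < Zn²⁺ (isoelectronic, higher Z=31 is smaller); Zn²⁺ < Hg²⁺ (same group, 2 shells fewer).
The complete sequence is Si⁴⁺ < Ge⁴⁺ < Ga³⁺ < Zn²⁺ < Hg²⁺. Zn²⁺ sits at position 4.

4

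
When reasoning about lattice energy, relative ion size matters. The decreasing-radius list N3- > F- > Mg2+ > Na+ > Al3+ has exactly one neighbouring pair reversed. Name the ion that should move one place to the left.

The pair Mg2+, Na+ is the wrong way round — they are isoelectronic (10 e⁻) and Mg has more protons than Na (12 vs 11), making Mg2+ smaller. All other adjacent pairs agree with periodic trends, so Na+ is the misplaced ion.

Na+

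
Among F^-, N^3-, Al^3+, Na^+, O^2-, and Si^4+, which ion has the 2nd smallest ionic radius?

Al^3+

All of these have 10 electrons (isoelectronic). With the same electron cloud, the ion with the most protons pulls it in tightest. Nuclear charges: Si^4+ (Z=14), Al^3+ (Z=13), Na^+ (Z=11), F^- (Z=9), O^2- (Z=8), N^3- (Z=7). Highest Z is smallest.
That gives Si^4+ < Al^3+ < Na^+ < F^- < O^2- < N^3-. From the smallest end, number 2 is Al^3+.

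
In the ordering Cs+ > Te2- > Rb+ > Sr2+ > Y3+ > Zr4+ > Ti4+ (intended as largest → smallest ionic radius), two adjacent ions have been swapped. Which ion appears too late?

Check each adjacent pair. Cs+ and Te2- are reversed: they are isoelectronic (54 e⁻) and Cs has more protons than Te (55 vs 52), making Cs+ smaller. No other neighbouring pair contradicts the periodic trends, so Te2- is the ion listed too late.

Te2-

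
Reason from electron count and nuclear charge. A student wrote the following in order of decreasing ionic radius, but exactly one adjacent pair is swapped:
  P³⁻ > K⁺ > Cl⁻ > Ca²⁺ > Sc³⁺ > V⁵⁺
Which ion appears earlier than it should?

K⁺

Check each adjacent pair. K⁺ and Cl⁻ are reversed: both have 18 electrons but Z(K)=19 > Z(Cl)=17, so K⁺ should be the smaller of the two. No other neighbouring pair contradicts the periodic trends, so K⁺ is the ion listed too early.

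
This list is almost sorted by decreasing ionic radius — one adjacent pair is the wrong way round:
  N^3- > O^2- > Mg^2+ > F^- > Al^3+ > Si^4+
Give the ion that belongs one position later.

Mg^2+

Check each adjacent pair. Mg^2+ and F^- are reversed: Mg^2+ and F^- share 10 electrons; the higher nuclear charge on Mg (Z=12) contracts it more, so Mg^2+ < F^-. No other neighbouring pair contradicts the periodic trends, so Mg^2+ is the ion listed too early.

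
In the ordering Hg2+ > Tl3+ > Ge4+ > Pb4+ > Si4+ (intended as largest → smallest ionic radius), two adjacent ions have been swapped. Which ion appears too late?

Check each adjacent pair. Ge4+ and Pb4+ are reversed: both in group 14 with the same charge; Ge4+ (period 4) has the smaller radius. No other neighbouring pair contradicts the periodic trends, so Pb4+ is the ion listed too late.

Pb4+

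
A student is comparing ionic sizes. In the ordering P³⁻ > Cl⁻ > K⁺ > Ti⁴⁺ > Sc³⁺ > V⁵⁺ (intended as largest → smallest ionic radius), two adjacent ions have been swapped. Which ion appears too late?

Sc³⁺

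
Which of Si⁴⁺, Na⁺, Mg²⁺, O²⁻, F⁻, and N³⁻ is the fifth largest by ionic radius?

All of these have 10 electrons (isoelectronic). With the same electron cloud, the ion with the most protons pulls it in tightest. Nuclear charges: Si⁴⁺ (Z=14), Mg²⁺ (Z=12), Na⁺ (Z=11), F⁻ (Z=9), O²⁻ (Z=8), N³⁻ (Z=7). Highest Z is smallest.
So the order is Si⁴⁺ < Mg²⁺ < Na⁺ < F⁻ < O²⁻ < N³⁻; the 5th-largest ion is Mg²⁺.

Mg²⁺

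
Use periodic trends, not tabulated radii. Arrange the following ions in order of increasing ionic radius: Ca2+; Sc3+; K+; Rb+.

First list Z and electron count for each: Sc3+: 18 e⁻, Z=21, Ca2+: 18 e⁻, Z=20, K+: 18 e⁻, Z=19, Rb+: 36 e⁻, Z=37. Sc3+ < Ca2+ (isoelectronic, higher Z=21 is smaller); Ca2+ < K+ (isoelectronic, higher Z=20 is smaller); K+ < Rb+ (same group, period 4 vs 5).

Sc3+ < Ca2+ < K+ < Rb+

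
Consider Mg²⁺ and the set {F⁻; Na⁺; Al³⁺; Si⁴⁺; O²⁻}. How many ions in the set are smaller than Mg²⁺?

2

Isoelectronic series (10 e⁻ each). Size is set by nuclear charge: more protons means a smaller ion. Si⁴⁺ (Z=14), Al³⁺ (Z=13), Mg²⁺ (Z=12), Na⁺ (Z=11), F⁻ (Z=9), O²⁻ (Z=8).
Relative to Mg²⁺, the ions that are smaller are Si⁴⁺, Al³⁺. Count: 2.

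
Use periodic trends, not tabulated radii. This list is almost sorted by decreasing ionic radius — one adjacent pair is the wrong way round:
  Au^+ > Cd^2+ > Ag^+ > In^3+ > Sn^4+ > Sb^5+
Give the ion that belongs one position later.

Compare adjacent ions: they are isoelectronic (46 e⁻) and Cd has more protons than Ag (48 vs 47), making Cd^2+ smaller — yet in this decreasing list Cd^2+ sits before Ag^+. Nothing else is reversed, so Cd^2+ should move one place to the right.

Cd^2+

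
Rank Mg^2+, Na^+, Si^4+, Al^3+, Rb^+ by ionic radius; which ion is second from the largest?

Na^+

Work out protons and electrons: Si^4+ has 10 e⁻ (Z=14), Al^3+ has 10 e⁻ (Z=13), Mg^2+ has 10 e⁻ (Z=12), Na^+ has 10 e⁻ (Z=11), Rb^+ has 36 e⁻ (Z=37). Si^4+ < Al^3+ (both 10 e⁻, Z=14>13); Al^3+ < Mg^2+ (isoelectronic, higher Z=13 is smaller); Mg^2+ < Na^+ (both 10 e⁻, Z=12>11); Na^+ < Rb^+ (same group, period 3 vs 5).
Ordering: Si^4+ < Al^3+ < Mg^2+ < Na^+ < Rb^+. The second largest is Na^+.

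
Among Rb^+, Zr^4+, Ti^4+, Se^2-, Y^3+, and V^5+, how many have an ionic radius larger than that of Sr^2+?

2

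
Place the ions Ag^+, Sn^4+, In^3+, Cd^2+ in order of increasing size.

Sn^4+ < In^3+ < Cd^2+ < Ag^+

All of these have 46 electrons (isoelectronic). With the same electron cloud, the ion with the most protons pulls it in tightest. Nuclear charges: Sn^4+ (Z=50), In^3+ (Z=49), Cd^2+ (Z=48), Ag^+ (Z=47). Highest Z is smallest.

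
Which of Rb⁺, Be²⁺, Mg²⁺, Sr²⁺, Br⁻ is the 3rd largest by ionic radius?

Sr²⁺

Work out protons and electrons: Be²⁺ has 2 e⁻ (Z=4), Mg²⁺ has 10 e⁻ (Z=12), Sr²⁺ has 36 e⁻ (Z=38), Rb⁺ has 36 e⁻ (Z=37), Br⁻ has 36 e⁻ (Z=35). Be²⁺ < Mg²⁺ (same group, 1 shell fewer); Mg²⁺ < Sr²⁺ (same group, period 3 vs 5); Sr²⁺ < Rb⁺ (both 36 e⁻, Z=38>37); Rb⁺ < Br⁻ (both 36 e⁻, Z=37>35).
Full ascending order: Be²⁺ < Mg²⁺ < Sr²⁺ < Rb⁺ < Br⁻. Counting from the largest, position 3 is Sr²⁺.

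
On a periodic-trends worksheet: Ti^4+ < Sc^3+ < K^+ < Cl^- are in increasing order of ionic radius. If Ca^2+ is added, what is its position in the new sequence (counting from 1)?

These species are isoelectronic with 18 electrons. The only difference is the number of protons: Ti^4+ (Z=22), Sc^3+ (Z=21), Ca^2+ (Z=20), K^+ (Z=19), Cl^- (Z=17). The strongest nuclear pull (Ti^4+) gives the smallest ion.
Merged order: Ti^4+ < Sc^3+ < Ca^2+ < K^+ < Cl^- — Ca^2+ is number 3.

3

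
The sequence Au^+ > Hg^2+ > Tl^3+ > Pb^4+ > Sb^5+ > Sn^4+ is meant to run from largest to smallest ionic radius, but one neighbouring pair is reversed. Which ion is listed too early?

Sb^5+

Compare adjacent ions: they are isoelectronic (46 e⁻) and Sb has more protons than Sn (51 vs 50), making Sb^5+ smaller — yet in this decreasing list Sb^5+ sits before Sn^4+. Nothing else is reversed, so Sb^5+ should move one place to the right.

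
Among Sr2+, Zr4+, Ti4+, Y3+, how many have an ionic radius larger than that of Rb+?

0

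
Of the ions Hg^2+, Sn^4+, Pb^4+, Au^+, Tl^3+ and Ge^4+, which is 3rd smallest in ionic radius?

Pb^4+

Tabulating Z and e⁻: Ge^4+ (Z=32, 28 e⁻), Sn^4+ (Z=50, 46 e⁻), Pb^4+ (Z=82, 78 e⁻), Tl^3+ (Z=81, 78 e⁻), Hg^2+ (Z=80, 78 e⁻), Au^+ (Z=79, 78 e⁻). Ge^4+ < Sn^4+ (same group, period 4 vs 5); Sn^4+ < Pb^4+ (same group, period 5 vs 6); Pb^4+ < Tl^3+ (isoelectronic, higher Z=82 is smaller); Tl^3+ < Hg^2+ (both 78 e⁻, Z=81>80); Hg^2+ < Au^+ (both 78 e⁻, Z=80>79).
Ordering: Ge^4+ < Sn^4+ < Pb^4+ < Tl^3+ < Hg^2+ < Au^+. The 3rd smallest is Pb^4+.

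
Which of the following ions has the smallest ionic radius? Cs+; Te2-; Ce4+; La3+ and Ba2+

Each ion has 54 electrons. The ranking follows nuclear charge in reverse — greater Z gives a smaller radius. Ce4+ (Z=58), La3+ (Z=57), Ba2+ (Z=56), Cs+ (Z=55), Te2- (Z=52).

Ce4+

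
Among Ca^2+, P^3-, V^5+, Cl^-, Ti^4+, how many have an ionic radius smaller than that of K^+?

Each ion has 18 electrons. The ranking follows nuclear charge in reverse — greater Z gives a smaller radius. V^5+ (Z=23), Ti^4+ (Z=22), Ca^2+ (Z=20), K^+ (Z=19), Cl^- (Z=17), P^3- (Z=15).
Ordering all of them (including K^+) by radius gives V^5+ < Ti^4+ < Ca^2+ < K^+ < Cl^- < P^3-. So 3 are smaller.

3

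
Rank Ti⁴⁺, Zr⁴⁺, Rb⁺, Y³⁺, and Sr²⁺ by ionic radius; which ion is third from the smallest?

Ti⁴⁺ has 18 e⁻ (Z=22), Zr⁴⁺ has 36 e⁻ (Z=40), Y³⁺ has 36 e⁻ (Z=39), Sr²⁺ has 36 e⁻ (Z=38), Rb⁺ has 36 e⁻ (Z=37). Ti⁴⁺ < Zr⁴⁺ (same group, period 4 vs 5); Zr⁴⁺ < Y³⁺ (isoelectronic, higher Z=40 is smaller); Y³⁺ < Sr²⁺ (both 36 e⁻, Z=39>38); Sr²⁺ < Rb⁺ (both 36 e⁻, Z=38>37).
Full ascending order: Ti⁴⁺ < Zr⁴⁺ < Y³⁺ < Sr²⁺ < Rb⁺. Counting from the smallest, position 3 is Y³⁺.

Y³⁺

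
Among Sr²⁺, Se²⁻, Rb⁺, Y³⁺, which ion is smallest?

Isoelectronic series (36 e⁻ each). Size is set by nuclear charge: more protons means a smaller ion. Y³⁺ (Z=39), Sr²⁺ (Z=38), Rb⁺ (Z=37), Se²⁻ (Z=34).

Y³⁺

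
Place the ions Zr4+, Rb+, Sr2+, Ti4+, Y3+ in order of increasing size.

Ti4+ < Zr4+ < Y3+ < Sr2+ < Rb+

First list Z and electron count for each: Ti4+: 18 e⁻, Z=22, Zr4+: 36 e⁻, Z=40, Y3+: 36 e⁻, Z=39, Sr2+: 36 e⁻, Z=38, Rb+: 36 e⁻, Z=37. Ti4+ < Zr4+ (same group, period 4 vs 5); Zr4+ < Y3+ (isoelectronic, higher Z=40 is smaller); Y3+ < Sr2+ (both 36 e⁻, Z=39>38); Sr2+ < Rb+ (both 36 e⁻, Z=38>37).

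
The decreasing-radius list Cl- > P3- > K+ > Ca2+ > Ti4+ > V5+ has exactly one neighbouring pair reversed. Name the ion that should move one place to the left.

Check each adjacent pair. Cl- and P3- are reversed: both have 18 electrons but Z(Cl)=17 > Z(P)=15, so Cl- should be the smaller of the two. No other neighbouring pair contradicts the periodic trends, so P3- is the ion listed too late.

P3-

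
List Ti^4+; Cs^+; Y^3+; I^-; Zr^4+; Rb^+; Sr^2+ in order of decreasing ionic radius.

I^- > Cs^+ > Rb^+ > Sr^2+ > Y^3+ > Zr^4+ > Ti^4+

Work out protons and electrons: Ti^4+: 18 e⁻, Z=22, Zr^4+: 36 e⁻, Z=40, Y^3+: 36 e⁻, Z=39, Sr^2+: 36 e⁻, Z=38, Rb^+: 36 e⁻, Z=37, Cs^+: 54 e⁻, Z=55, I^-: 54 e⁻, Z=53. Ti^4+ < Zr^4+ (same group, 1 shell fewer); Zr^4+ < Y^3+ (both 36 e⁻, Z=40>39); Y^3+ < Sr^2+ (both 36 e⁻, Z=39>38); Sr^2+ < Rb^+ (both 36 e⁻, Z=38>37); Rb^+ < Cs^+ (same group, 1 shell fewer); Cs^+ < I^- (both 54 e⁻, Z=55>53).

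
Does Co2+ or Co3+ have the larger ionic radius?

For a single element, ionic radius drops as positive charge rises — Co3+ < Co2+.

Co2+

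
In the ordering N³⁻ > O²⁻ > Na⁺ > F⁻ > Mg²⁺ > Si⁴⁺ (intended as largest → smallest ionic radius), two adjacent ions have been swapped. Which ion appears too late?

F⁻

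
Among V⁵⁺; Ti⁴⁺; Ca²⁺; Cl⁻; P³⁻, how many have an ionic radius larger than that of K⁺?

2

Isoelectronic series (18 e⁻ each). Size is set by nuclear charge: more protons means a smaller ion. V⁵⁺ (Z=23), Ti⁴⁺ (Z=22), Ca²⁺ (Z=20), K⁺ (Z=19), Cl⁻ (Z=17), P³⁻ (Z=15).
Ordering all of them (including K⁺) by radius gives V⁵⁺ < Ti⁴⁺ < Ca²⁺ < K⁺ < Cl⁻ < P³⁻. Count: 2.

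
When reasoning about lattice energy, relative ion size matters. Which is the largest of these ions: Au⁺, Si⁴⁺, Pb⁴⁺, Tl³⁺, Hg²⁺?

Au⁺

Work out protons and electrons: Si⁴⁺: 10 e⁻, Z=14, Pb⁴⁺: 78 e⁻, Z=82, Tl³⁺: 78 e⁻, Z=81, Hg²⁺: 78 e⁻, Z=80, Au⁺: 78 e⁻, Z=79. Si⁴⁺ < Pb⁴⁺ (same group, 3 shells fewer); Pb⁴⁺ < Tl³⁺ (both 78 e⁻, Z=82>81); Tl³⁺ < Hg²⁺ (isoelectronic, higher Z=81 is smaller); Hg²⁺ < Au⁺ (both 78 e⁻, Z=80>79).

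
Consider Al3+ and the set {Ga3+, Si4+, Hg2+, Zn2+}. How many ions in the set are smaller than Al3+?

Si4+ has 10 e⁻ (Z=14), Al3+ has 10 e⁻ (Z=13), Ga3+ has 28 e⁻ (Z=31), Zn2+ has 28 e⁻ (Z=30), Hg2+ has 78 e⁻ (Z=80). Si4+ < Al3+ (isoelectronic, higher Z=14 is smaller); Al3+ < Ga3+ (same group, 1 shell fewer); Ga3+ < Zn2+ (isoelectronic, higher Z=31 is smaller); Zn2+ < Hg2+ (same group, 2 shells fewer).
Overall: Si4+ < Al3+ < Ga3+ < Zn2+ < Hg2+. Al3+ has 1 below it and 3 above. That's 1.

1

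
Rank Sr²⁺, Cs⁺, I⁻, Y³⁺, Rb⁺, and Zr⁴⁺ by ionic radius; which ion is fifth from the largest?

Zr⁴⁺ (Z=40, 36 e⁻), Y³⁺ (Z=39, 36 e⁻), Sr²⁺ (Z=38, 36 e⁻), Rb⁺ (Z=37, 36 e⁻), Cs⁺ (Z=55, 54 e⁻), I⁻ (Z=53, 54 e⁻). Zr⁴⁺ < Y³⁺ (isoelectronic, higher Z=40 is smaller); Y³⁺ < Sr²⁺ (both 36 e⁻, Z=39>38); Sr²⁺ < Rb⁺ (both 36 e⁻, Z=38>37); Rb⁺ < Cs⁺ (same group, 1 shell fewer); Cs⁺ < I⁻ (isoelectronic, higher Z=55 is smaller).
Full ascending order: Zr⁴⁺ < Y³⁺ < Sr²⁺ < Rb⁺ < Cs⁺ < I⁻. Counting from the largest, position 5 is Y³⁺.

Y³⁺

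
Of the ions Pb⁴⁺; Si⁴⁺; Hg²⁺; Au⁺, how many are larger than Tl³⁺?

2

Tabulating Z and e⁻: Si⁴⁺: 10 e⁻, Z=14, Pb⁴⁺: 78 e⁻, Z=82, Tl³⁺: 78 e⁻, Z=81, Hg²⁺: 78 e⁻, Z=80, Au⁺: 78 e⁻, Z=79. Si⁴⁺ < Pb⁴⁺ (same group, period 3 vs 6); Pb⁴⁺ < Tl³⁺ (isoelectronic, higher Z=82 is smaller); Tl³⁺ < Hg²⁺ (both 78 e⁻, Z=81>80); Hg²⁺ < Au⁺ (both 78 e⁻, Z=80>79).
Relative to Tl³⁺, the ions that are larger are Hg²⁺, Au⁺. So 2 are larger.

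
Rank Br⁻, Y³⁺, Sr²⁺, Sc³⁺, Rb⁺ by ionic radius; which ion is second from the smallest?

Tabulating Z and e⁻: Sc³⁺: 18 e⁻, Z=21, Y³⁺: 36 e⁻, Z=39, Sr²⁺: 36 e⁻, Z=38, Rb⁺: 36 e⁻, Z=37, Br⁻: 36 e⁻, Z=35. Sc³⁺ < Y³⁺ (same group, period 4 vs 5); Y³⁺ < Sr²⁺ (isoelectronic, higher Z=39 is smaller); Sr²⁺ < Rb⁺ (isoelectronic, higher Z=38 is smaller); Rb⁺ < Br⁻ (isoelectronic, higher Z=37 is smaller).
Ordering: Sc³⁺ < Y³⁺ < Sr²⁺ < Rb⁺ < Br⁻. The second smallest is Y³⁺.

Y³⁺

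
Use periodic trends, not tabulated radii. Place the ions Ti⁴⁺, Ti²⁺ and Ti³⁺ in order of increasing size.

Ti⁴⁺ < Ti³⁺ < Ti²⁺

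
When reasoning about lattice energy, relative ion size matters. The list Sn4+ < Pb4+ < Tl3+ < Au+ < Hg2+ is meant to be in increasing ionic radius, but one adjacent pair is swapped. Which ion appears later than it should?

Compare adjacent ions: Hg2+ and Au+ share 78 electrons; the higher nuclear charge on Hg (Z=80) contracts it more, so Hg2+ < Au+ — yet in this increasing list Au+ sits before Hg2+. Nothing else is reversed, so Hg2+ should move one place to the left.

Hg2+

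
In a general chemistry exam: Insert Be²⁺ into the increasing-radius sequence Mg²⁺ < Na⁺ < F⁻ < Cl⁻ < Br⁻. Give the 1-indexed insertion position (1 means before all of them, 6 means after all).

1

Be²⁺: 2 e⁻, Z=4, Mg²⁺: 10 e⁻, Z=12, Na⁺: 10 e⁻, Z=11, F⁻: 10 e⁻, Z=9, Cl⁻: 18 e⁻, Z=17, Br⁻: 36 e⁻, Z=35. Be²⁺ < Mg²⁺ (same group, period 2 vs 3); Mg²⁺ < Na⁺ (isoelectronic, higher Z=12 is smaller); Na⁺ < F⁻ (isoelectronic, higher Z=11 is smaller); F⁻ < Cl⁻ (same group, period 2 vs 3); Cl⁻ < Br⁻ (same group, 1 shell fewer).
Putting Be²⁺ in gives Be²⁺ < Mg²⁺ < Na⁺ < F⁻ < Cl⁻ < Br⁻; it lands at slot 1.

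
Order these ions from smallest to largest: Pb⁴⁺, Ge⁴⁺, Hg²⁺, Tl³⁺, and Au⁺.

Ge⁴⁺ < Pb⁴⁺ < Tl³⁺ < Hg²⁺ < Au⁺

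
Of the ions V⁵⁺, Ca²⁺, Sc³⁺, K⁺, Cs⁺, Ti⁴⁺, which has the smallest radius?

V⁵⁺

Tabulating Z and e⁻: V⁵⁺ has 18 e⁻ (Z=23), Ti⁴⁺ has 18 e⁻ (Z=22), Sc³⁺ has 18 e⁻ (Z=21), Ca²⁺ has 18 e⁻ (Z=20), K⁺ has 18 e⁻ (Z=19), Cs⁺ has 54 e⁻ (Z=55). V⁵⁺ < Ti⁴⁺ (isoelectronic, higher Z=23 is smaller); Ti⁴⁺ < Sc³⁺ (both 18 e⁻, Z=22>21); Sc³⁺ < Ca²⁺ (both 18 e⁻, Z=21>20); Ca²⁺ < K⁺ (both 18 e⁻, Z=20>19); K⁺ < Cs⁺ (same group, period 4 vs 6).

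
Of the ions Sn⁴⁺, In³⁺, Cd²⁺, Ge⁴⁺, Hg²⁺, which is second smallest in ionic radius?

Electron counts and nuclear charges: Ge⁴⁺ has 28 e⁻ (Z=32), Sn⁴⁺ has 46 e⁻ (Z=50), In³⁺ has 46 e⁻ (Z=49), Cd²⁺ has 46 e⁻ (Z=48), Hg²⁺ has 78 e⁻ (Z=80). Ge⁴⁺ < Sn⁴⁺ (same group, period 4 vs 5); Sn⁴⁺ < In³⁺ (both 46 e⁻, Z=50>49); In³⁺ < Cd²⁺ (isoelectronic, higher Z=49 is smaller); Cd²⁺ < Hg²⁺ (same group, period 5 vs 6).
Ordering: Ge⁴⁺ < Sn⁴⁺ < In³⁺ < Cd²⁺ < Hg²⁺. The second smallest is Sn⁴⁺.

Sn⁴⁺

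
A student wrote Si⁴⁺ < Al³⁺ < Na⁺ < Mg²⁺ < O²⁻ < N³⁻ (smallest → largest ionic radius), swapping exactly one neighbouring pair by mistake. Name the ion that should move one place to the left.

The pair Na⁺, Mg²⁺ is the wrong way round — both have 10 electrons but Z(Mg)=12 > Z(Na)=11, so Mg²⁺ should be the smaller of the two. All other adjacent pairs agree with periodic trends, so Mg²⁺ is the misplaced ion.

Mg²⁺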